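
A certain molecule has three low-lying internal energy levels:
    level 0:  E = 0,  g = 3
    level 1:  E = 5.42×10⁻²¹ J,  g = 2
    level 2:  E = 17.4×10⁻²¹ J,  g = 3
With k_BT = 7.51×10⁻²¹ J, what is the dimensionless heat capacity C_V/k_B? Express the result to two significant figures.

Eᵢ/kT = 0, 0.7217, 2.317.
Z = Σ gᵢe^(−Eᵢ/kT) = 3·e^(−0) + 2·e^(−0.7217) + 3·e^(−2.317) = 3.000 + 0.9719 + 0.2957 = 4.268.
⟨E⟩ = 2.440, ⟨E²⟩ = 27.67.
C_V/k_B = (⟨E²⟩ − ⟨E⟩²)/(kT)² = (27.67 − 5.954)/56.40 = 0.39.

0.39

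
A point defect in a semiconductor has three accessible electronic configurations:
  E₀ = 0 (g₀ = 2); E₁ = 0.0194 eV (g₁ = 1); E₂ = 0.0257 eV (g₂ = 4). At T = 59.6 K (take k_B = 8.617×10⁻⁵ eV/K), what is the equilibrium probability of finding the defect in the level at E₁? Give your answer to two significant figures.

k_BT = 8.617×10⁻⁵ × 59.6 K = 0.005136 eV.
Eᵢ/kT = 0, 3.777, 5.004.
Z = Σ gᵢe^(−Eᵢ/kT) = 2·e^(−0) + 1·e^(−3.777) + 4·e^(−5.004) = 2.000 + 0.02289 + 0.02684 = 2.050.
P₁ = g₁ e^(−E₁/kT) / Z = 0.02289/2.050 = 0.011.

0.011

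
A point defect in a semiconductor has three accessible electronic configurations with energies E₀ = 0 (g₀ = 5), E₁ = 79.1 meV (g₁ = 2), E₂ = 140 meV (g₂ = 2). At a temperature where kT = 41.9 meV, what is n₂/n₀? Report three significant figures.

n₂/n₀ = (g₂/g₀) exp[−(E₂−E₀)/kT] = (2/5) × exp(−(140 meV)/(41.9 meV)) = (2/5) × exp(-3.3413) = 0.0142.

0.0142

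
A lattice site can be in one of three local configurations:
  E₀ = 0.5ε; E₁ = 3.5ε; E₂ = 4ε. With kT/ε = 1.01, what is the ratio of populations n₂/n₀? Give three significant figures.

n₂/n₀ = exp[−(E₂−E₀)/kT] = exp(−(3.5ε)/(1.01ε)) = exp(-3.4653) = 0.0313.

0.0313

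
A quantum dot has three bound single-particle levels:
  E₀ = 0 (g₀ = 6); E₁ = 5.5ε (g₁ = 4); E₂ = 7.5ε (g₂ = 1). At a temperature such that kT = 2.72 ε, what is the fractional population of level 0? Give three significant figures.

0.910

Eᵢ/kT = 0, 2.0221, 2.7574.
Z = Σ gᵢe^(−Eᵢ/kT) = 6·e^(−0) + 4·e^(−2.0221) + 1·e^(−2.7574) = 6.0000 + 0.52951 + 0.063457 = 6.5930.
P₀ = g₀ e^(−E₀/kT) / Z = 6.0000/6.5930 = 0.910.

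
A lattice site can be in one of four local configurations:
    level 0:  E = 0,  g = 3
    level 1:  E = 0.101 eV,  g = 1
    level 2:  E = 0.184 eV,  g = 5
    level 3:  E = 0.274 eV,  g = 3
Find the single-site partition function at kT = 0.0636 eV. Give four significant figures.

Z = 3.522

Eᵢ/kT = 0, 1.58805, 2.89308, 4.30818.
Z = Σ gᵢe^(−Eᵢ/kT) = 3·e^(−0) + 1·e^(−1.58805) + 5·e^(−2.89308) + 3·e^(−4.30818) = 3.00000 + 0.204324 + 0.277027 + 0.0403741 = 3.52173.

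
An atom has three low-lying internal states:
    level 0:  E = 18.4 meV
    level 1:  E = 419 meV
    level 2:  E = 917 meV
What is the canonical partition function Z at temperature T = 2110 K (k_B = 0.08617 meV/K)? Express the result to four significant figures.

Z = 1.010

k_BT = 0.08617 × 2110 K = 181.819 meV.
Eᵢ/kT = 0.101200, 2.30449, 5.04348.
Z = Σ e^(−Eᵢ/kT) = e^(−0.101200) + e^(−2.30449) + e^(−5.04348) = 0.903752 + 0.0998097 + 0.00645126 = 1.01001.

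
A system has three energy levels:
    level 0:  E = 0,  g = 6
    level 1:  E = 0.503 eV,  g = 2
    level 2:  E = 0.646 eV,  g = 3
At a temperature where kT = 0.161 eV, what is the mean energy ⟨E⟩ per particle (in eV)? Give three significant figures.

Eᵢ/kT = 0, 3.1242, 4.0124.
Z = Σ gᵢe^(−Eᵢ/kT) = 6·e^(−0) + 2·e^(−3.1242) + 3·e^(−4.0124) = 6.0000 + 0.087944 + 0.054270 = 6.1422.
⟨E⟩ = Σ Eᵢ gᵢe^(−Eᵢ/kT) / Z = (0·6.0000 + 0.503·0.087944 + 0.646·0.054270) / 6.1422 = 0.0129 eV.

0.0129 eV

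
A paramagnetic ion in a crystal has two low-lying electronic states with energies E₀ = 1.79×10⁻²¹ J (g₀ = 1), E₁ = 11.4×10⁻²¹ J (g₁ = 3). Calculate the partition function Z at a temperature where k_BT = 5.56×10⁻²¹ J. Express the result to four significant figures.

Z = 1.111

Eᵢ/kT = 0.321942, 2.05036.
Z = Σ gᵢe^(−Eᵢ/kT) = 1·e^(−0.321942) + 3·e^(−2.05036) = 0.724740 + 0.386066 = 1.11081.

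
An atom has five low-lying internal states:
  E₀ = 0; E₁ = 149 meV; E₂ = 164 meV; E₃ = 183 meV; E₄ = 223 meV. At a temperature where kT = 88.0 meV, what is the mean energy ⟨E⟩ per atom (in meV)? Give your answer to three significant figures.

60.5 meV

Eᵢ/kT = 0, 1.6932, 1.8636, 2.0795, 2.5341.
Z = Σ e^(−Eᵢ/kT) = e^(−0) + e^(−1.6932) + e^(−1.8636) + e^(−2.0795) + e^(−2.5341) = 1.0000 + 0.18393 + 0.15511 + 0.12499 + 0.079333 = 1.5434.
⟨E⟩ = Σ Eᵢ e^(−Eᵢ/kT) / Z = (0·1.0000 + 149·0.18393 + 164·0.15511 + 183·0.12499 + 223·0.079333) / 1.5434 = 60.5 meV.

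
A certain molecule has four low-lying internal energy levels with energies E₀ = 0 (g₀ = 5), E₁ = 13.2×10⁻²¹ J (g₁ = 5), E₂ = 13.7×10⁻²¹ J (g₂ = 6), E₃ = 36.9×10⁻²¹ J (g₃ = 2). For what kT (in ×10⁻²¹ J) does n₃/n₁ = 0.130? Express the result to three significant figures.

21.1 ×10⁻²¹ J

n₃/n₁ = (g₃/g₁) exp[−(E₃−E₁)/kT] = 0.130.
⇒ (E₃−E₁)/kT = ln((2/5)/0.130) = ln(3.0769) = 1.1239.
kT = 23.7 ×10⁻²¹ J / 1.1239 = 21.1 ×10⁻²¹ J.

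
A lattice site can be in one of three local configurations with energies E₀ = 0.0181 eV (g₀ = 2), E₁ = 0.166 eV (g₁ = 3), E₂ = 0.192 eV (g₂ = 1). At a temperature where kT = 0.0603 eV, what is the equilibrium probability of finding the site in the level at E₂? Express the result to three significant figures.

Eᵢ/kT = 0.30017, 2.7529, 3.1841.
Z = Σ gᵢe^(−Eᵢ/kT) = 2·e^(−0.30017) + 3·e^(−2.7529) + 1·e^(−3.1841) = 1.4814 + 0.19123 + 0.041416 = 1.7140.
P₂ = g₂ e^(−E₂/kT) / Z = 0.041416/1.7140 = 0.0242.

0.0242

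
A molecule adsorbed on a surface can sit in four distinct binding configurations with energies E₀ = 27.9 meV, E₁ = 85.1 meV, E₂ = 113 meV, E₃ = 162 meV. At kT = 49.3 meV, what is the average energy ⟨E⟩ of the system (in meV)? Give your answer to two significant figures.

Eᵢ/kT = 0.5659, 1.726, 2.292, 3.286.
Z = Σ e^(−Eᵢ/kT) = e^(−0.5659) + e^(−1.726) + e^(−2.292) + e^(−3.286) = 0.5678 + 0.1780 + 0.1011 + 0.03740 = 0.8843.
⟨E⟩ = Σ Eᵢ e^(−Eᵢ/kT) / Z = (27.9·0.5678 + 85.1·0.1780 + 113·0.1011 + 162·0.03740) / 0.8843 = 55 meV.

55 meV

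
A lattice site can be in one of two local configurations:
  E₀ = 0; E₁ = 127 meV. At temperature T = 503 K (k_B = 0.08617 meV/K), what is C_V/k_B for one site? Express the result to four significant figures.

0.4131

k_BT = 0.08617 × 503 K = 43.3435 meV.
Eᵢ/kT = 0, 2.93008.
Z = Σ e^(−Eᵢ/kT) = e^(−0) + e^(−2.93008) = 1.00000 + 0.0533928 = 1.05339.
⟨E⟩ = 6.43720 meV, ⟨E²⟩ = 817.525 meV².
C_V/k_B = (⟨E²⟩ − ⟨E⟩²)/(kT)² = (817.525 − 41.4375)/1878.66 = 0.4131.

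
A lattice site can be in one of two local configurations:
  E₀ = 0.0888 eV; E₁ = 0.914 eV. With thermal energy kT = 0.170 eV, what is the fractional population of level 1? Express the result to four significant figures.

Eᵢ/kT = 0.522353, 5.37647.
Z = Σ e^(−Eᵢ/kT) = e^(−0.522353) + e^(−5.37647) = 0.593123 + 0.00462412 = 0.597747.
P₁ = e^(−E₁/kT) / Z = 0.00462412/0.597747 = 0.007736.

0.007736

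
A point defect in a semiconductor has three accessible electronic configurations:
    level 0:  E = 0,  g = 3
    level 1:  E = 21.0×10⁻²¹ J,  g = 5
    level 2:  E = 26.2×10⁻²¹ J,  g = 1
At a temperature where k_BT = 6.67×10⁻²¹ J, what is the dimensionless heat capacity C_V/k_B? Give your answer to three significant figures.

Eᵢ/kT = 0, 3.1484, 3.9280.
Z = Σ gᵢe^(−Eᵢ/kT) = 3·e^(−0) + 5·e^(−3.1484) + 1·e^(−3.9280) = 3.0000 + 0.21460 + 0.019683 = 3.2343.
⟨E⟩ = 1.5528, ⟨E²⟩ = 33.438.
C_V/k_B = (⟨E²⟩ − ⟨E⟩²)/(kT)² = (33.438 − 2.4112)/44.489 = 0.697.

0.697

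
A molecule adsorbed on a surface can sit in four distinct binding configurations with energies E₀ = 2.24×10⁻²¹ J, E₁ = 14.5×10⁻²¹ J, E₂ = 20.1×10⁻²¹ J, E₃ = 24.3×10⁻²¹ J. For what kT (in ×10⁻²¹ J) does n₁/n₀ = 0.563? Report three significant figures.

21.3 ×10⁻²¹ J

n₁/n₀ = exp[−(E₁−E₀)/kT] = 0.563.
⇒ (E₁−E₀)/kT = ln(1/0.563) = ln(1.7762) = 0.57448.
kT = 12.26 ×10⁻²¹ J / 0.57448 = 21.3 ×10⁻²¹ J.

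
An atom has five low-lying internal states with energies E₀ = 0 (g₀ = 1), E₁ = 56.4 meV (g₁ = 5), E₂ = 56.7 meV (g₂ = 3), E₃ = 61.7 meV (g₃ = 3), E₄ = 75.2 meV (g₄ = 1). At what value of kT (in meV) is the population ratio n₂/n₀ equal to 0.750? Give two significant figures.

41 meV

n₂/n₀ = (g₂/g₀) exp[−(E₂−E₀)/kT] = 0.750.
⇒ (E₂−E₀)/kT = ln((3/1)/0.750) = ln(4.000) = 1.386.
kT = 56.7 meV / 1.386 = 41 meV.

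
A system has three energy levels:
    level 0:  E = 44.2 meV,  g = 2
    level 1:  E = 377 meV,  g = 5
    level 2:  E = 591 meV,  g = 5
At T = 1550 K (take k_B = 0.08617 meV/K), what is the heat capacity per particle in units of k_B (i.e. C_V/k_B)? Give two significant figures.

k_BT = 0.08617 × 1550 K = 133.6 meV.
Eᵢ/kT = 0.3308, 2.822, 4.424.
Z = Σ gᵢe^(−Eᵢ/kT) = 2·e^(−0.3308) + 5·e^(−2.822) + 5·e^(−4.424) = 1.437 + 0.2974 + 0.05993 = 1.794.
⟨E⟩ = 117.6 meV, ⟨E²⟩ = 36790 meV².
C_V/k_B = (⟨E²⟩ − ⟨E⟩²)/(kT)² = (36790 − 13830)/17850 = 1.3.

1.3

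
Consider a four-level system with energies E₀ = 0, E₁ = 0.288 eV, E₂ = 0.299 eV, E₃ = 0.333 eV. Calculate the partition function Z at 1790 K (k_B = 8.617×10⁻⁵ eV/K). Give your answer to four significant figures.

Z = 1.414

k_BT = 8.617×10⁻⁵ × 1790 K = 0.154244 eV.
Eᵢ/kT = 0, 1.86717, 1.93849, 2.15892.
Z = Σ e^(−Eᵢ/kT) = e^(−0) + e^(−1.86717) + e^(−1.93849) + e^(−2.15892) = 1.00000 + 0.154560 + 0.143921 + 0.115450 = 1.41393.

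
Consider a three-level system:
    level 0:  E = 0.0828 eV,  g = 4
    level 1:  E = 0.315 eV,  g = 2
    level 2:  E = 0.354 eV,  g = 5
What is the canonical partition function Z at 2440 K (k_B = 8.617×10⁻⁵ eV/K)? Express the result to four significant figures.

Z = 4.073

k_BT = 8.617×10⁻⁵ × 2440 K = 0.210255 eV.
Eᵢ/kT = 0.393808, 1.49818, 1.68367.
Z = Σ gᵢe^(−Eᵢ/kT) = 4·e^(−0.393808) + 2·e^(−1.49818) + 5·e^(−1.68367) = 2.69793 + 0.447073 + 0.928456 = 4.07346.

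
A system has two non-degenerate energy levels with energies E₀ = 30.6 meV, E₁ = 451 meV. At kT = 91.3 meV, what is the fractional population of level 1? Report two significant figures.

0.0099

Eᵢ/kT = 0.3352, 4.940.
Z = Σ e^(−Eᵢ/kT) = e^(−0.3352) + e^(−4.940) = 0.7152 + 0.007155 = 0.7224.
P₁ = e^(−E₁/kT) / Z = 0.007155/0.7224 = 0.0099.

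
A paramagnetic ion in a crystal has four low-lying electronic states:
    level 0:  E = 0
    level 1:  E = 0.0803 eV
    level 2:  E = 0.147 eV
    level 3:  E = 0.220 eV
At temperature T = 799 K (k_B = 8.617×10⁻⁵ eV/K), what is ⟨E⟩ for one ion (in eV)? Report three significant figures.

k_BT = 8.617×10⁻⁵ × 799 K = 0.068850 eV.
Eᵢ/kT = 0, 1.1663, 2.1351, 3.1954.
Z = Σ e^(−Eᵢ/kT) = e^(−0) + e^(−1.1663) + e^(−2.1351) + e^(−3.1954) = 1.0000 + 0.31152 + 0.11823 + 0.040950 = 1.4707.
⟨E⟩ = Σ Eᵢ e^(−Eᵢ/kT) / Z = (0·1.0000 + 0.0803·0.31152 + 0.147·0.11823 + 0.220·0.040950) / 1.4707 = 0.0350 eV.

0.0350 eV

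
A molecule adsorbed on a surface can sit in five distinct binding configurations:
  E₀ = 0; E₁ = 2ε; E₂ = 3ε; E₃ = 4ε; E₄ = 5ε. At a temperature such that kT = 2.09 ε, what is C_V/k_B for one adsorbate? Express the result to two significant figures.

Eᵢ/kT = 0, 0.9569, 1.435, 1.914, 2.392.
Z = Σ e^(−Eᵢ/kT) = e^(−0) + e^(−0.9569) + e^(−1.435) + e^(−1.914) + e^(−2.392) = 1.000 + 0.3841 + 0.2381 + 0.1475 + 0.09145 = 1.861.
⟨E⟩ = 1.359 ε, ⟨E²⟩ = 4.474 ε².
C_V/k_B = (⟨E²⟩ − ⟨E⟩²)/(kT)² = (4.474 − 1.847)/4.368 = 0.60.

0.60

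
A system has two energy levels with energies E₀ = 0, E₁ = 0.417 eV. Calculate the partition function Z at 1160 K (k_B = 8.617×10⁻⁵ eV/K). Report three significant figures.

k_BT = 8.617×10⁻⁵ × 1160 K = 0.099957 eV.
Eᵢ/kT = 0, 4.1718.
Z = Σ e^(−Eᵢ/kT) = e^(−0) + e^(−4.1718) = 1.0000 + 0.015424 = 1.0154.

Z = 1.02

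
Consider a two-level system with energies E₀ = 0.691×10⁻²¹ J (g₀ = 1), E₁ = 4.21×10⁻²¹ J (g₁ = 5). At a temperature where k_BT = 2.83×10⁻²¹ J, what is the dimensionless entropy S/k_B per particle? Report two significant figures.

1.6

Eᵢ/kT = 0.2442, 1.488.
Z = Σ gᵢe^(−Eᵢ/kT) = 1·e^(−0.2442) + 5·e^(−1.488) = 0.7833 + 1.129 = 1.912.
⟨E⟩ = Σ EᵢPᵢ = 2.769 ×10⁻²¹ J.
S/k_B = ln Z + ⟨E⟩/kT = ln(1.912) + 2.769/2.83 = 0.6481 + 0.9784 = 1.6.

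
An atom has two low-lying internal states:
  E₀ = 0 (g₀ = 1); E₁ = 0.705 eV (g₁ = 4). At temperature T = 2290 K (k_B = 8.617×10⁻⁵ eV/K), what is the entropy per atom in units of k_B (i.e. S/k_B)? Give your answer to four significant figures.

0.4672

k_BT = 8.617×10⁻⁵ × 2290 K = 0.197329 eV.
Eᵢ/kT = 0, 3.57271.
Z = Σ gᵢe^(−Eᵢ/kT) = 1·e^(−0) + 4·e^(−3.57271) = 1.00000 + 0.112319 = 1.11232.
⟨E⟩ = Σ EᵢPᵢ = 0.0711890 eV.
S/k_B = ln Z + ⟨E⟩/kT = ln(1.11232) + 0.0711890/0.197329 = 0.106448 + 0.360763 = 0.4672.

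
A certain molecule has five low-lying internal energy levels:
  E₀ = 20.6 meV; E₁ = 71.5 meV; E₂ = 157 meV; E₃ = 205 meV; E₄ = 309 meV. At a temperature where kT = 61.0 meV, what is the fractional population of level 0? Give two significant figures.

0.63

Eᵢ/kT = 0.3377, 1.172, 2.574, 3.361, 5.066.
Z = Σ e^(−Eᵢ/kT) = e^(−0.3377) + e^(−1.172) + e^(−2.574) + e^(−3.361) + e^(−5.066) = 0.7134 + 0.3097 + 0.07623 + 0.03470 + 0.006308 = 1.140.
P₀ = e^(−E₀/kT) / Z = 0.7134/1.140 = 0.63.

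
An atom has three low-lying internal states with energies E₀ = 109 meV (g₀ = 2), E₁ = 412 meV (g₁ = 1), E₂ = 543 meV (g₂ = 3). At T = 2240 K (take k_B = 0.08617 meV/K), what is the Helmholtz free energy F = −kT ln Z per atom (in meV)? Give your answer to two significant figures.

-70 meV

k_BT = 0.08617 × 2240 K = 193.0 meV.
Eᵢ/kT = 0.5648, 2.135, 2.813.
Z = Σ gᵢe^(−Eᵢ/kT) = 2·e^(−0.5648) + 1·e^(−2.135) + 3·e^(−2.813) = 1.137 + 0.1182 + 0.1801 = 1.435.
F = −kT ln Z = −193.0 × ln(1.435) = −193.0 × 0.3612 = -70 meV.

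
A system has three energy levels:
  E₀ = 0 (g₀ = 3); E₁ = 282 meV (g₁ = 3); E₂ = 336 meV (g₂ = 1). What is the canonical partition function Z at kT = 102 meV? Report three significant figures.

Z = 3.23

Eᵢ/kT = 0, 2.7647, 3.2941.
Z = Σ gᵢe^(−Eᵢ/kT) = 3·e^(−0) + 3·e^(−2.7647) + 1·e^(−3.2941) = 3.0000 + 0.18898 + 0.037101 = 3.2261.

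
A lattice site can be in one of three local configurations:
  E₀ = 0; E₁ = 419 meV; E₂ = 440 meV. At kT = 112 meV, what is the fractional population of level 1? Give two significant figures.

0.023

Eᵢ/kT = 0, 3.741, 3.929.
Z = Σ e^(−Eᵢ/kT) = e^(−0) + e^(−3.741) + e^(−3.929) = 1.000 + 0.02373 + 0.01966 = 1.043.
P₁ = e^(−E₁/kT) / Z = 0.02373/1.043 = 0.023.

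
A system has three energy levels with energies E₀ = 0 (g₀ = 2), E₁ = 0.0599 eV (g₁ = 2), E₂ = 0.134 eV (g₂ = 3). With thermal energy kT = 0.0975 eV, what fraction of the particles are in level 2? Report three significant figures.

0.198

Eᵢ/kT = 0, 0.61436, 1.3744.
Z = Σ gᵢe^(−Eᵢ/kT) = 2·e^(−0) + 2·e^(−0.61436) + 3·e^(−1.3744) = 2.0000 + 1.0820 + 0.75897 = 3.8410.
P₂ = g₂ e^(−E₂/kT) / Z = 0.75897/3.8410 = 0.198.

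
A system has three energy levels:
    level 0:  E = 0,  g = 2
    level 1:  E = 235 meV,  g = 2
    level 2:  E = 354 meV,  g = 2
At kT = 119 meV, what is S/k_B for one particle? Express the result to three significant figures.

1.22

Eᵢ/kT = 0, 1.9748, 2.9748.
Z = Σ gᵢe^(−Eᵢ/kT) = 2·e^(−0) + 2·e^(−1.9748) + 2·e^(−2.9748) = 2.0000 + 0.27758 + 0.10212 = 2.3797.
⟨E⟩ = Σ EᵢPᵢ = 42.603 meV.
S/k_B = ln Z + ⟨E⟩/kT = ln(2.3797) + 42.603/119 = 0.86697 + 0.35801 = 1.22.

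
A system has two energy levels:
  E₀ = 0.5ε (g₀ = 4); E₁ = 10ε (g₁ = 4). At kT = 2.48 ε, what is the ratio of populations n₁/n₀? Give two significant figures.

n₁/n₀ = (g₁/g₀) exp[−(E₁−E₀)/kT] = (4/4) × exp(−(9.5ε)/(2.48ε)) = (4/4) × exp(-3.831) = 0.022.

0.022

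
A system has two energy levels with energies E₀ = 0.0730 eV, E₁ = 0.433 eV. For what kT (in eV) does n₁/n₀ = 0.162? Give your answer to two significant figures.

0.20 eV

n₁/n₀ = exp[−(E₁−E₀)/kT] = 0.162.
⇒ (E₁−E₀)/kT = ln(1/0.162) = ln(6.173) = 1.820.
kT = 0.3600 eV / 1.820 = 0.20 eV.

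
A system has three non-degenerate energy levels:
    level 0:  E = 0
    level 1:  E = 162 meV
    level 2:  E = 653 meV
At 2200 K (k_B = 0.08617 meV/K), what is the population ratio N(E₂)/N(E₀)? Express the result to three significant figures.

k_BT = 0.08617 × 2200 K = 189.57 meV.
n₂/n₀ = exp[−(E₂−E₀)/kT] = exp(−(653 meV)/(189.57 meV)) = exp(-3.4446) = 0.0319.

0.0319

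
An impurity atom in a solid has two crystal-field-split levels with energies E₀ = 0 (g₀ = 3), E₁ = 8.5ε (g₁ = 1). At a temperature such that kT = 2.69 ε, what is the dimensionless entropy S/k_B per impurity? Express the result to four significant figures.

1.157

Eᵢ/kT = 0, 3.15985.
Z = Σ gᵢe^(−Eᵢ/kT) = 3·e^(−0) + 1·e^(−3.15985) = 3.00000 + 0.0424321 = 3.04243.
⟨E⟩ = Σ EᵢPᵢ = 0.118548 ε.
S/k_B = ln Z + ⟨E⟩/kT = ln(3.04243) + 0.118548/2.69 = 1.11266 + 0.0440699 = 1.157.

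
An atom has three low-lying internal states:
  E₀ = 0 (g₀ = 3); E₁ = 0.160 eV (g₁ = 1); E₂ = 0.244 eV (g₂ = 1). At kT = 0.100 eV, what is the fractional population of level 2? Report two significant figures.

0.027

Eᵢ/kT = 0, 1.600, 2.440.
Z = Σ gᵢe^(−Eᵢ/kT) = 3·e^(−0) + 1·e^(−1.600) + 1·e^(−2.440) = 3.000 + 0.2019 + 0.08716 = 3.289.
P₂ = g₂ e^(−E₂/kT) / Z = 0.08716/3.289 = 0.027.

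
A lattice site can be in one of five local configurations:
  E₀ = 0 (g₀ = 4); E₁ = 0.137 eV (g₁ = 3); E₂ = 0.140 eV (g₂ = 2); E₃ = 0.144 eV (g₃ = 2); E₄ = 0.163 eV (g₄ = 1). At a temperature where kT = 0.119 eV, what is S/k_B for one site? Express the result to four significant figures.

Eᵢ/kT = 0, 1.15126, 1.17647, 1.21008, 1.36975.
Z = Σ gᵢe^(−Eᵢ/kT) = 4·e^(−0) + 3·e^(−1.15126) + 2·e^(−1.17647) + 2·e^(−1.21008) + 1·e^(−1.36975) = 4.00000 + 0.948714 + 0.616731 + 0.596347 + 0.254170 = 6.41596.
⟨E⟩ = Σ EᵢPᵢ = 0.0535570 eV.
S/k_B = ln Z + ⟨E⟩/kT = ln(6.41596) + 0.0535570/0.119 = 1.85879 + 0.450059 = 2.309.

2.309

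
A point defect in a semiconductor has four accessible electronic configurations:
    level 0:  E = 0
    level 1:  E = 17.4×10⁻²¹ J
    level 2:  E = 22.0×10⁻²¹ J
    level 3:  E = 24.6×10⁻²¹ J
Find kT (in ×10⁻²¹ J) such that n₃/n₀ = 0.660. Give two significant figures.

n₃/n₀ = exp[−(E₃−E₀)/kT] = 0.660.
⇒ (E₃−E₀)/kT = ln(1/0.660) = ln(1.515) = 0.4154.
kT = 24.6 ×10⁻²¹ J / 0.4154 = 59 ×10⁻²¹ J.

59 ×10⁻²¹ J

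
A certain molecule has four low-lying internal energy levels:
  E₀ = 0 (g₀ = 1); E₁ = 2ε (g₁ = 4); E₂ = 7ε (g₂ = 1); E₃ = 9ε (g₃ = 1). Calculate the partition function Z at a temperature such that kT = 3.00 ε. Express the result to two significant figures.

Z = 3.2

Eᵢ/kT = 0, 0.6667, 2.333, 3.000.
Z = Σ gᵢe^(−Eᵢ/kT) = 1·e^(−0) + 4·e^(−0.6667) + 1·e^(−2.333) + 1·e^(−3.000) = 1.000 + 2.054 + 0.09700 + 0.04979 = 3.201.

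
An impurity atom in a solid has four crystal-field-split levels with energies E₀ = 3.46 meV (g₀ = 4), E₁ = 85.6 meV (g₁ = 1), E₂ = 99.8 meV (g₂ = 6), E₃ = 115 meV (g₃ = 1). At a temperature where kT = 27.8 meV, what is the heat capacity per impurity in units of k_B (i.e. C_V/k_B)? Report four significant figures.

0.6619

Eᵢ/kT = 0.124460, 3.07914, 3.58993, 4.13669.
Z = Σ gᵢe^(−Eᵢ/kT) = 4·e^(−0.124460) + 1·e^(−3.07914) + 6·e^(−3.58993) + 1·e^(−4.13669) = 3.53189 + 0.0459988 + 0.165602 + 0.0159756 = 3.75947.
⟨E⟩ = 9.18271 meV, ⟨E²⟩ = 595.832 meV².
C_V/k_B = (⟨E²⟩ − ⟨E⟩²)/(kT)² = (595.832 − 84.3222)/772.840 = 0.6619.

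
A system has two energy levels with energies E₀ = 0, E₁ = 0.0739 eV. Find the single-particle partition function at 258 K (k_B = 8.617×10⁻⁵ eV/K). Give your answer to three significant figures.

k_BT = 8.617×10⁻⁵ × 258 K = 0.022232 eV.
Eᵢ/kT = 0, 3.3240.
Z = Σ e^(−Eᵢ/kT) = e^(−0) + e^(−3.3240) = 1.0000 + 0.036009 = 1.0360.

Z = 1.04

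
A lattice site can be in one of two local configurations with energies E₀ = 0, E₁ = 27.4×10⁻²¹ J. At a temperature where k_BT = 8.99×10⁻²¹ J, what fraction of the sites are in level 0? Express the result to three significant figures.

Eᵢ/kT = 0, 3.0478.
Z = Σ e^(−Eᵢ/kT) = e^(−0) + e^(−3.0478) = 1.0000 + 0.047463 = 1.0475.
P₀ = e^(−E₀/kT) / Z = 1.0000/1.0475 = 0.955.

0.955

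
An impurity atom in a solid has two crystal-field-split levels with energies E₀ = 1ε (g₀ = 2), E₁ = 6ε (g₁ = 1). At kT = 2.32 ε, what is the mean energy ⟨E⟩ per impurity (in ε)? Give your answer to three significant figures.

1.27 ε

Eᵢ/kT = 0.43103, 2.5862.
Z = Σ gᵢe^(−Eᵢ/kT) = 2·e^(−0.43103) + 1·e^(−2.5862) = 1.2997 + 0.075306 = 1.3750.
⟨E⟩ = Σ Eᵢ gᵢe^(−Eᵢ/kT) / Z = (1·1.2997 + 6·0.075306) / 1.3750 = 1.27 ε.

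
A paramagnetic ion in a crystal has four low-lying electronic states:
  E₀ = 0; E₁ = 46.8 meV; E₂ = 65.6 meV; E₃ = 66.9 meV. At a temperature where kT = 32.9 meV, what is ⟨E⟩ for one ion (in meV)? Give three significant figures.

19.2 meV

Eᵢ/kT = 0, 1.4225, 1.9939, 2.0334.
Z = Σ e^(−Eᵢ/kT) = e^(−0) + e^(−1.4225) + e^(−1.9939) + e^(−2.0334) = 1.0000 + 0.24111 + 0.13616 + 0.13089 = 1.5082.
⟨E⟩ = Σ Eᵢ e^(−Eᵢ/kT) / Z = (0·1.0000 + 46.8·0.24111 + 65.6·0.13616 + 66.9·0.13089) / 1.5082 = 19.2 meV.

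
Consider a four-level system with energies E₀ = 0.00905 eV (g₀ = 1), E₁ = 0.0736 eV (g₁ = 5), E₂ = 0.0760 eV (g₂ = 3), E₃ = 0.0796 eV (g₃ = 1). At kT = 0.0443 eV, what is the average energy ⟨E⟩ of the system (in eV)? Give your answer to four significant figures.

0.05322 eV

Eᵢ/kT = 0.204289, 1.66140, 1.71558, 1.79684.
Z = Σ gᵢe^(−Eᵢ/kT) = 1·e^(−0.204289) + 5·e^(−1.66140) + 3·e^(−1.71558) + 1·e^(−1.79684) = 0.815227 + 0.949365 + 0.539578 + 0.165822 = 2.46999.
⟨E⟩ = Σ Eᵢ gᵢe^(−Eᵢ/kT) / Z = (0.00905·0.815227 + 0.0736·0.949365 + 0.0760·0.539578 + 0.0796·0.165822) / 2.46999 = 0.05322 eV.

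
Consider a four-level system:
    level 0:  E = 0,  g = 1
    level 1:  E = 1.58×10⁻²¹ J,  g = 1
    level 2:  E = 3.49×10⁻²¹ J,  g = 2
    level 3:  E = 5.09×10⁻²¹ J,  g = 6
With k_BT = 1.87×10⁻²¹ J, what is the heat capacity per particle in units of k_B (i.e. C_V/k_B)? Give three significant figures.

1.13

Eᵢ/kT = 0, 0.84492, 1.8663, 2.7219.
Z = Σ gᵢe^(−Eᵢ/kT) = 1·e^(−0) + 1·e^(−0.84492) + 2·e^(−1.8663) + 6·e^(−2.7219) = 1.0000 + 0.42959 + 0.30939 + 0.39450 = 2.1335.
⟨E⟩ = 1.7654, ⟨E²⟩ = 7.0596.
C_V/k_B = (⟨E²⟩ − ⟨E⟩²)/(kT)² = (7.0596 − 3.1166)/3.4969 = 1.13.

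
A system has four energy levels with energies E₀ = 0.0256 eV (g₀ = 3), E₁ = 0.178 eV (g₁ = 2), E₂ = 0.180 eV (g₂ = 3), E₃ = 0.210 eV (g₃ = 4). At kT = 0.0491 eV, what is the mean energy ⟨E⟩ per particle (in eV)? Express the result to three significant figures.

0.0410 eV

Eᵢ/kT = 0.52138, 3.6253, 3.6660, 4.2770.
Z = Σ gᵢe^(−Eᵢ/kT) = 3·e^(−0.52138) + 2·e^(−3.6253) + 3·e^(−3.6660) + 4·e^(−4.2770) = 1.7811 + 0.053282 + 0.076736 + 0.055537 = 1.9667.
⟨E⟩ = Σ Eᵢ gᵢe^(−Eᵢ/kT) / Z = (0.0256·1.7811 + 0.178·0.053282 + 0.180·0.076736 + 0.210·0.055537) / 1.9667 = 0.0410 eV.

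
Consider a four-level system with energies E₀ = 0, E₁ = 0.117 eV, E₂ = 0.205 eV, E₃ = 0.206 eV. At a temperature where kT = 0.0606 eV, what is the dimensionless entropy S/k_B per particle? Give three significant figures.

0.612

Eᵢ/kT = 0, 1.9307, 3.3828, 3.3993.
Z = Σ e^(−Eᵢ/kT) = e^(−0) + e^(−1.9307) + e^(−3.3828) + e^(−3.3993) = 1.0000 + 0.14505 + 0.033952 + 0.033397 = 1.2124.
⟨E⟩ = Σ EᵢPᵢ = 0.025413 eV.
S/k_B = ln Z + ⟨E⟩/kT = ln(1.2124) + 0.025413/0.0606 = 0.19260 + 0.41936 = 0.612.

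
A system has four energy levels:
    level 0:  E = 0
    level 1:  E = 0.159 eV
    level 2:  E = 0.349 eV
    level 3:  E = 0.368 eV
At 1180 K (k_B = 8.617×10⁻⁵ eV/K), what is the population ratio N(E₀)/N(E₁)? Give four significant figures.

k_BT = 8.617×10⁻⁵ × 1180 K = 0.101681 eV.
n₀/n₁ = exp[−(E₀−E₁)/kT] = exp(−(-0.159 eV)/(0.101681 eV)) = exp(1.56371) = 4.777.

4.777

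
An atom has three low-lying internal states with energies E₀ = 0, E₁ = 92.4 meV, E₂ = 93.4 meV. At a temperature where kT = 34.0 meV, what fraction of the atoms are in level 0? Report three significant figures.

Eᵢ/kT = 0, 2.7176, 2.7471.
Z = Σ e^(−Eᵢ/kT) = e^(−0) + e^(−2.7176) + e^(−2.7471) = 1.0000 + 0.066033 + 0.064114 = 1.1301.
P₀ = e^(−E₀/kT) / Z = 1.0000/1.1301 = 0.885.

0.885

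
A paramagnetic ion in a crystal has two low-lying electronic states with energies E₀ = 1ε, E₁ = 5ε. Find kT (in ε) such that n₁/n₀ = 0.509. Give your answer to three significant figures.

5.92 ε

n₁/n₀ = exp[−(E₁−E₀)/kT] = 0.509.
⇒ (E₁−E₀)/kT = ln(1/0.509) = ln(1.9646) = 0.67529.
kT = 4ε / 0.67529 = 5.92 ε.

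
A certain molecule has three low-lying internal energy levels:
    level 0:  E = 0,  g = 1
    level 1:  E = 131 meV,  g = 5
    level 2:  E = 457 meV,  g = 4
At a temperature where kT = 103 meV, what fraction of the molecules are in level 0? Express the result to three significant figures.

0.408

Eᵢ/kT = 0, 1.2718, 4.4369.
Z = Σ gᵢe^(−Eᵢ/kT) = 1·e^(−0) + 5·e^(−1.2718) + 4·e^(−4.4369) = 1.0000 + 1.4016 + 0.047330 = 2.4489.
P₀ = g₀ e^(−E₀/kT) / Z = 1.0000/2.4489 = 0.408.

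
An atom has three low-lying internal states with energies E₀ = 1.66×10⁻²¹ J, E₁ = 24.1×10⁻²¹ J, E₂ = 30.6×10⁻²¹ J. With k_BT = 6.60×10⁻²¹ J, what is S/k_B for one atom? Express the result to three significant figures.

Eᵢ/kT = 0.25152, 3.6515, 4.6364.
Z = Σ e^(−Eᵢ/kT) = e^(−0.25152) + e^(−3.6515) + e^(−4.6364) = 0.77762 + 0.025952 + 0.0096925 = 0.81326.
⟨E⟩ = Σ EᵢPᵢ = 2.7210 ×10⁻²¹ J.
S/k_B = ln Z + ⟨E⟩/kT = ln(0.81326) + 2.7210/6.60 = -0.20670 + 0.41227 = 0.206.

0.206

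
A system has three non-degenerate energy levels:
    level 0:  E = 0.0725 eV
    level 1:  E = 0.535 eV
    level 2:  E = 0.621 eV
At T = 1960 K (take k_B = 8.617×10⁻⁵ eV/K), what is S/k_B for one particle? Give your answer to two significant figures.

k_BT = 8.617×10⁻⁵ × 1960 K = 0.1689 eV.
Eᵢ/kT = 0.4292, 3.168, 3.677.
Z = Σ e^(−Eᵢ/kT) = e^(−0.4292) + e^(−3.168) + e^(−3.677) = 0.6510 + 0.04209 + 0.02530 = 0.7184.
⟨E⟩ = Σ EᵢPᵢ = 0.1189 eV.
S/k_B = ln Z + ⟨E⟩/kT = ln(0.7184) + 0.1189/0.1689 = -0.3307 + 0.7040 = 0.37.

0.37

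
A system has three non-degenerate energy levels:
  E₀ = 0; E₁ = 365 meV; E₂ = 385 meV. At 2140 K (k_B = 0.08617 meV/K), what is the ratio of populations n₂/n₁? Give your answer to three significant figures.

0.897

k_BT = 0.08617 × 2140 K = 184.40 meV.
n₂/n₁ = exp[−(E₂−E₁)/kT] = exp(−(20 meV)/(184.40 meV)) = exp(-0.10846) = 0.897.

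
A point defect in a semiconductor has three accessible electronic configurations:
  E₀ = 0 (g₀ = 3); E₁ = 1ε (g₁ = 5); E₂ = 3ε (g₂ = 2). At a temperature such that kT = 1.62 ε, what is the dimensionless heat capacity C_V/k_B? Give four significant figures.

Eᵢ/kT = 0, 0.617284, 1.85185.
Z = Σ gᵢe^(−Eᵢ/kT) = 3·e^(−0) + 5·e^(−0.617284) + 2·e^(−1.85185) = 3.00000 + 2.69704 + 0.313893 = 6.01093.
⟨E⟩ = 0.605350 ε, ⟨E²⟩ = 0.918673 ε².
C_V/k_B = (⟨E²⟩ − ⟨E⟩²)/(kT)² = (0.918673 − 0.366449)/2.62440 = 0.2104.

0.2104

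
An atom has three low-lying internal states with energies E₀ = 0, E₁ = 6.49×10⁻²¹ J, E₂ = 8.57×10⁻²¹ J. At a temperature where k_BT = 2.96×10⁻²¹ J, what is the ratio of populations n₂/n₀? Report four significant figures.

0.05528

n₂/n₀ = exp[−(E₂−E₀)/kT] = exp(−(8.57 ×10⁻²¹ J)/(2.96 ×10⁻²¹ J)) = exp(-2.89527) = 0.05528.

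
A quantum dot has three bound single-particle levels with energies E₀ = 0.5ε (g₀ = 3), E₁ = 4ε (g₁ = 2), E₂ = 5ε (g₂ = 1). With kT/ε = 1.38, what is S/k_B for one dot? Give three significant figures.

Eᵢ/kT = 0.36232, 2.8986, 3.6232.
Z = Σ gᵢe^(−Eᵢ/kT) = 3·e^(−0.36232) + 2·e^(−2.8986) + 1·e^(−3.6232) = 2.0882 + 0.11020 + 0.026697 = 2.2251.
⟨E⟩ = Σ EᵢPᵢ = 0.72733 ε.
S/k_B = ln Z + ⟨E⟩/kT = ln(2.2251) + 0.72733/1.38 = 0.79980 + 0.52705 = 1.33.

1.33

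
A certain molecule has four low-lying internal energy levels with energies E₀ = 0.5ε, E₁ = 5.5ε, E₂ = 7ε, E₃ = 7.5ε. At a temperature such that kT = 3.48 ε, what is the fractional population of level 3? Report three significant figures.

0.0877

Eᵢ/kT = 0.14368, 1.5805, 2.0115, 2.1552.
Z = Σ e^(−Eᵢ/kT) = e^(−0.14368) + e^(−1.5805) + e^(−2.0115) + e^(−2.1552) = 0.86616 + 0.20587 + 0.13379 + 0.11588 = 1.3217.
P₃ = e^(−E₃/kT) / Z = 0.11588/1.3217 = 0.0877.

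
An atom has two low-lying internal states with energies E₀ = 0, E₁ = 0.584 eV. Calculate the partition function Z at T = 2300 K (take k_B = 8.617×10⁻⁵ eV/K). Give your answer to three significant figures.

k_BT = 8.617×10⁻⁵ × 2300 K = 0.19819 eV.
Eᵢ/kT = 0, 2.9467.
Z = Σ e^(−Eᵢ/kT) = e^(−0) + e^(−2.9467) = 1.0000 + 0.052513 = 1.0525.

Z = 1.05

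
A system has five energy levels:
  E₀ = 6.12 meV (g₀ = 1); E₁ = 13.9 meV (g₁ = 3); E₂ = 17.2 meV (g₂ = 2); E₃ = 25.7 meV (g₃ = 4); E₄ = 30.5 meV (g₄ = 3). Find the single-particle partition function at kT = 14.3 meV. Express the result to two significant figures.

Z = 3.4

Eᵢ/kT = 0.4280, 0.9720, 1.203, 1.797, 2.133.
Z = Σ gᵢe^(−Eᵢ/kT) = 1·e^(−0.4280) + 3·e^(−0.9720) + 2·e^(−1.203) + 4·e^(−1.797) + 3·e^(−2.133) = 0.6518 + 1.135 + 0.6006 + 0.6632 + 0.3554 = 3.406.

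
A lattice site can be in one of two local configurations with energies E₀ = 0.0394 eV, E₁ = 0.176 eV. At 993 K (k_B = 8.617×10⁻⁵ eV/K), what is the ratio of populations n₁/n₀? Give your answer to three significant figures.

k_BT = 8.617×10⁻⁵ × 993 K = 0.085567 eV.
n₁/n₀ = exp[−(E₁−E₀)/kT] = exp(−(0.1366 eV)/(0.085567 eV)) = exp(-1.5964) = 0.203.

0.203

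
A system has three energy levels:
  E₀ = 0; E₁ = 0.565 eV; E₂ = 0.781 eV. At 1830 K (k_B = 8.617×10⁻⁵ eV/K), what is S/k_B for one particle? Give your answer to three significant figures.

k_BT = 8.617×10⁻⁵ × 1830 K = 0.15769 eV.
Eᵢ/kT = 0, 3.5830, 4.9528.
Z = Σ e^(−Eᵢ/kT) = e^(−0) + e^(−3.5830) + e^(−4.9528) = 1.0000 + 0.027792 + 0.0070636 = 1.0349.
⟨E⟩ = Σ EᵢPᵢ = 0.020504 eV.
S/k_B = ln Z + ⟨E⟩/kT = ln(1.0349) + 0.020504/0.15769 = 0.034305 + 0.13003 = 0.164.

0.164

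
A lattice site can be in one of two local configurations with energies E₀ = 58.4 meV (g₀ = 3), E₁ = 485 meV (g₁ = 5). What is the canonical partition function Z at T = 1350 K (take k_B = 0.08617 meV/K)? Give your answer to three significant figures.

k_BT = 0.08617 × 1350 K = 116.33 meV.
Eᵢ/kT = 0.50202, 4.1692.
Z = Σ gᵢe^(−Eᵢ/kT) = 3·e^(−0.50202) + 5·e^(−4.1692) = 1.8159 + 0.077323 = 1.8932.

Z = 1.89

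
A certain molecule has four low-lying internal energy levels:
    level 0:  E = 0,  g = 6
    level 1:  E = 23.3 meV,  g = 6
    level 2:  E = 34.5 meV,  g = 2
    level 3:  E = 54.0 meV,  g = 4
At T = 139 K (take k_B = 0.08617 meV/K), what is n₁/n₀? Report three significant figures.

0.143

k_BT = 0.08617 × 139 K = 11.978 meV.
n₁/n₀ = (g₁/g₀) exp[−(E₁−E₀)/kT] = (6/6) × exp(−(23.3 meV)/(11.978 meV)) = (6/6) × exp(-1.9452) = 0.143.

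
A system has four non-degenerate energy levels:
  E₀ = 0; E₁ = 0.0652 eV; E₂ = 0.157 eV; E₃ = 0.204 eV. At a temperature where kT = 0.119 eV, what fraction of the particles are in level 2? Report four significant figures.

Eᵢ/kT = 0, 0.547899, 1.31933, 1.71429.
Z = Σ e^(−Eᵢ/kT) = e^(−0) + e^(−0.547899) + e^(−1.31933) + e^(−1.71429) = 1.00000 + 0.578163 + 0.267314 + 0.180092 = 2.02557.
P₂ = e^(−E₂/kT) / Z = 0.267314/2.02557 = 0.1320.

0.1320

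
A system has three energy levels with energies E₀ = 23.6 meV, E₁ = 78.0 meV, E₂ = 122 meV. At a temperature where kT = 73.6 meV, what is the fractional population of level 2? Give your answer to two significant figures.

Eᵢ/kT = 0.3207, 1.060, 1.658.
Z = Σ e^(−Eᵢ/kT) = e^(−0.3207) + e^(−1.060) + e^(−1.658) = 0.7256 + 0.3465 + 0.1905 = 1.263.
P₂ = e^(−E₂/kT) / Z = 0.1905/1.263 = 0.15.

0.15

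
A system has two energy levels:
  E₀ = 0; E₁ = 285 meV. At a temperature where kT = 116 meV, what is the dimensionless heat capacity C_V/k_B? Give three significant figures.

Eᵢ/kT = 0, 2.4569.
Z = Σ e^(−Eᵢ/kT) = e^(−0) + e^(−2.4569) = 1.0000 + 0.085700 = 1.0857.
⟨E⟩ = 22.497 meV, ⟨E²⟩ = 6411.5 meV².
C_V/k_B = (⟨E²⟩ − ⟨E⟩²)/(kT)² = (6411.5 − 506.12)/13456 = 0.439.

0.439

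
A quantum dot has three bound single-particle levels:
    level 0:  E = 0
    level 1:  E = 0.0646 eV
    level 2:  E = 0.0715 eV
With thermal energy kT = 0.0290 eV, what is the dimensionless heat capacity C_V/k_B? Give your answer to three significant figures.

0.739

Eᵢ/kT = 0, 2.2276, 2.4655.
Z = Σ e^(−Eᵢ/kT) = e^(−0) + e^(−2.2276) + e^(−2.4655) = 1.0000 + 0.10779 + 0.084966 = 1.1928.
⟨E⟩ = 0.010931 eV, ⟨E²⟩ = 0.00074127 eV².
C_V/k_B = (⟨E²⟩ − ⟨E⟩²)/(kT)² = (0.00074127 − 0.00011949)/0.00084100 = 0.739.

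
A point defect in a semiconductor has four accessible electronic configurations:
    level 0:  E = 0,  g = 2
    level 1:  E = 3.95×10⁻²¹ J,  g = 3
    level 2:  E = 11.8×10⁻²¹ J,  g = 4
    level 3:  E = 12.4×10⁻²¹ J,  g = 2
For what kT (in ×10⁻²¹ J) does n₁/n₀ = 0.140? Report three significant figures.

1.67 ×10⁻²¹ J

n₁/n₀ = (g₁/g₀) exp[−(E₁−E₀)/kT] = 0.140.
⇒ (E₁−E₀)/kT = ln((3/2)/0.140) = ln(10.714) = 2.3716.
kT = 3.95 ×10⁻²¹ J / 2.3716 = 1.67 ×10⁻²¹ J.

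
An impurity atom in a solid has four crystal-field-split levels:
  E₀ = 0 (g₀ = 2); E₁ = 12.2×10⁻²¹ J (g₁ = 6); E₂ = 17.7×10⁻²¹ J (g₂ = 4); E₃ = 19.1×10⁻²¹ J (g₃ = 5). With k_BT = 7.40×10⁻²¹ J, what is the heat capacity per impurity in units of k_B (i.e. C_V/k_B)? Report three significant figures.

Eᵢ/kT = 0, 1.6486, 2.3919, 2.5811.
Z = Σ gᵢe^(−Eᵢ/kT) = 2·e^(−0) + 6·e^(−1.6486) + 4·e^(−2.3919) + 5·e^(−2.5811) = 2.0000 + 1.1539 + 0.36582 + 0.37845 = 3.8982.
⟨E⟩ = 7.1266, ⟨E²⟩ = 108.88.
C_V/k_B = (⟨E²⟩ − ⟨E⟩²)/(kT)² = (108.88 − 50.788)/54.760 = 1.06.

1.06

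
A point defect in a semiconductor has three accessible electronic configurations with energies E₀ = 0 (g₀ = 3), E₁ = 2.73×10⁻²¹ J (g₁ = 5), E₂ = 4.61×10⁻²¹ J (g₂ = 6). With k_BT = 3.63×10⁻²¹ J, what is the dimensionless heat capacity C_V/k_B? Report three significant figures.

0.267

Eᵢ/kT = 0, 0.75207, 1.2700.
Z = Σ gᵢe^(−Eᵢ/kT) = 3·e^(−0) + 5·e^(−0.75207) + 6·e^(−1.2700) = 3.0000 + 2.3569 + 1.6850 = 7.0419.
⟨E⟩ = 2.0168, ⟨E²⟩ = 7.5797.
C_V/k_B = (⟨E²⟩ − ⟨E⟩²)/(kT)² = (7.5797 − 4.0675)/13.177 = 0.267.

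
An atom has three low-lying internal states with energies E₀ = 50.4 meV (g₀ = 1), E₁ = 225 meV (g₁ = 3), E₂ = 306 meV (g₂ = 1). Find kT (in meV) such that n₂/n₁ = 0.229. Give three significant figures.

n₂/n₁ = (g₂/g₁) exp[−(E₂−E₁)/kT] = 0.229.
⇒ (E₂−E₁)/kT = ln((1/3)/0.229) = ln(1.4556) = 0.37542.
kT = 81 meV / 0.37542 = 216 meV.

216 meV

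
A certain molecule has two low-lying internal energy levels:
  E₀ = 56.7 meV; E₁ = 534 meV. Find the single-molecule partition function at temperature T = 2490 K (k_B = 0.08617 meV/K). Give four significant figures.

Z = 0.8508

k_BT = 0.08617 × 2490 K = 214.563 meV.
Eᵢ/kT = 0.264258, 2.48878.
Z = Σ e^(−Eᵢ/kT) = e^(−0.264258) + e^(−2.48878) = 0.767775 + 0.0830112 = 0.850786.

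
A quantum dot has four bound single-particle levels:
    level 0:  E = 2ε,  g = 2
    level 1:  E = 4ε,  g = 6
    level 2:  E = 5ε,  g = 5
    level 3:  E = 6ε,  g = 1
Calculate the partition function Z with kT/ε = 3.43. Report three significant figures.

Eᵢ/kT = 0.58309, 1.1662, 1.4577, 1.7493.
Z = Σ gᵢe^(−Eᵢ/kT) = 2·e^(−0.58309) + 6·e^(−1.1662) + 5·e^(−1.4577) + 1·e^(−1.7493) = 1.1163 + 1.8693 + 1.1639 + 0.17390 = 4.3234.

Z = 4.32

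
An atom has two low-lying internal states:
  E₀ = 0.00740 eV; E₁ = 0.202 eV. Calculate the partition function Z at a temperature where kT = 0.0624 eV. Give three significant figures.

Eᵢ/kT = 0.11859, 3.2372.
Z = Σ e^(−Eᵢ/kT) = e^(−0.11859) + e^(−3.2372) = 0.88817 + 0.039274 = 0.92744.

Z = 0.927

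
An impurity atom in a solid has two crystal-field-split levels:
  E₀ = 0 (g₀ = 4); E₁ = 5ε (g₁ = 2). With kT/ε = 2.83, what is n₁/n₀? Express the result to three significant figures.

n₁/n₀ = (g₁/g₀) exp[−(E₁−E₀)/kT] = (2/4) × exp(−(5ε)/(2.83ε)) = (2/4) × exp(-1.7668) = 0.0854.

0.0854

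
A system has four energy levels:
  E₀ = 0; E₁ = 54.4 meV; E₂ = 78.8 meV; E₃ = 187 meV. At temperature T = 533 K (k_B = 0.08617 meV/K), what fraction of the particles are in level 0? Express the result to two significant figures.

k_BT = 0.08617 × 533 K = 45.93 meV.
Eᵢ/kT = 0, 1.184, 1.716, 4.071.
Z = Σ e^(−Eᵢ/kT) = e^(−0) + e^(−1.184) + e^(−1.716) + e^(−4.071) = 1.000 + 0.3061 + 0.1798 + 0.01706 = 1.503.
P₀ = e^(−E₀/kT) / Z = 1.000/1.503 = 0.67.

0.67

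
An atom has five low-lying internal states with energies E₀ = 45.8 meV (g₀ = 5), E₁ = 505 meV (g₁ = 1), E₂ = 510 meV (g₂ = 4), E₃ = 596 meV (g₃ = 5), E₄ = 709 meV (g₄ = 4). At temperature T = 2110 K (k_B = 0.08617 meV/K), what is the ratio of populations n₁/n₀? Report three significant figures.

k_BT = 0.08617 × 2110 K = 181.82 meV.
n₁/n₀ = (g₁/g₀) exp[−(E₁−E₀)/kT] = (1/5) × exp(−(459.2 meV)/(181.82 meV)) = (1/5) × exp(-2.5256) = 0.0160.

0.0160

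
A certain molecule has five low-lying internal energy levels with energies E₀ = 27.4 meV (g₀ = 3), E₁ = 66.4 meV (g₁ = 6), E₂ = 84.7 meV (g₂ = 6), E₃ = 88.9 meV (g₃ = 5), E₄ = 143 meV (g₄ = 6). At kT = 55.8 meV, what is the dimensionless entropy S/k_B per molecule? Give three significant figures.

3.08

Eᵢ/kT = 0.49104, 1.1900, 1.5179, 1.5932, 2.5627.
Z = Σ gᵢe^(−Eᵢ/kT) = 3·e^(−0.49104) + 6·e^(−1.1900) + 6·e^(−1.5179) + 5·e^(−1.5932) + 6·e^(−2.5627) = 1.8360 + 1.8253 + 1.3150 + 1.0164 + 0.46258 = 6.4553.
⟨E⟩ = Σ EᵢPᵢ = 68.067 meV.
S/k_B = ln Z + ⟨E⟩/kT = ln(6.4553) + 68.067/55.8 = 1.8649 + 1.2198 = 3.08.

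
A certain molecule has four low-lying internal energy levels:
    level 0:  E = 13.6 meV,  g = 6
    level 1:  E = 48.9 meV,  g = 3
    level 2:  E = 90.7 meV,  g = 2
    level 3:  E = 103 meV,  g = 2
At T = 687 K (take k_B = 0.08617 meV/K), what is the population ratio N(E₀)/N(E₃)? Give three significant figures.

13.6

k_BT = 0.08617 × 687 K = 59.199 meV.
n₀/n₃ = (g₀/g₃) exp[−(E₀−E₃)/kT] = (6/2) × exp(−(-89.4 meV)/(59.199 meV)) = (6/2) × exp(1.5102) = 13.6.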